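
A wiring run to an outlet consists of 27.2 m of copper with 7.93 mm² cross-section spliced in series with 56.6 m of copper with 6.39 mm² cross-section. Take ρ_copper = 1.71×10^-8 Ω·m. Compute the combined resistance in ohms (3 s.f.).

Segment 1: A = 7.93 mm² = 7.930e-06 m²
R₁ = ρL/A = (1.71×10^-8)(27.2)/(7.930e-06) = 0.05865 Ω
Segment 2: A = 6.39 mm² = 6.390e-06 m²
R₂ = (1.71×10^-8)(56.6)/(6.390e-06) = 0.1515 Ω
R = R₁ + R₂ = 0.210 Ω

0.210 Ω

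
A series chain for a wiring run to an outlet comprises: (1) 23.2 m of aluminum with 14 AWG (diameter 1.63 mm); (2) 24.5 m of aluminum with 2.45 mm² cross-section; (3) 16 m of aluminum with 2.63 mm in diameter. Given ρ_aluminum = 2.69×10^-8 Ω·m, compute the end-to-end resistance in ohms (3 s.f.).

0.647 Ω

Seg 1: A = π(1.63/2 mm)² = π(8.1500e-04 m)² = 2.087e-06 m²
R_1 = (2.69×10^-8)(23.2)/(2.087e-06) = 0.2991 Ω
Seg 2: A = 2.45 mm² = 2.450e-06 m²
R_2 = (2.69×10^-8)(24.5)/(2.450e-06) = 0.269 Ω
Seg 3: A = π(d/2)² = π(1.3150e-03 m)² = 5.433e-06 m²
R_3 = (2.69×10^-8)(16)/(5.433e-06) = 0.07923 Ω
R_total = R_1 + R_2 + R_3 = 0.647 Ω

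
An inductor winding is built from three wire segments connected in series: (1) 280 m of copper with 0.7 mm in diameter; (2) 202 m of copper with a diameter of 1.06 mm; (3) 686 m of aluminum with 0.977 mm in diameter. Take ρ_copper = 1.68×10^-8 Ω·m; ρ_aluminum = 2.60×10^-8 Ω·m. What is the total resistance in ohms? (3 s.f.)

Seg 1: A = π(d/2)² = π(3.5000e-04 m)² = 3.848e-07 m²
R_1 = (1.68×10^-8)(280)/(3.848e-07) = 12.22 Ω
Seg 2: A = π(d/2)² = π(5.3000e-04 m)² = 8.825e-07 m²
R_2 = (1.68×10^-8)(202)/(8.825e-07) = 3.846 Ω
Seg 3: A = π(d/2)² = π(4.8850e-04 m)² = 7.497e-07 m²
R_3 = (2.60×10^-8)(686)/(7.497e-07) = 23.79 Ω
R_total = R_1 + R_2 + R_3 = 39.9 Ω

39.9 Ω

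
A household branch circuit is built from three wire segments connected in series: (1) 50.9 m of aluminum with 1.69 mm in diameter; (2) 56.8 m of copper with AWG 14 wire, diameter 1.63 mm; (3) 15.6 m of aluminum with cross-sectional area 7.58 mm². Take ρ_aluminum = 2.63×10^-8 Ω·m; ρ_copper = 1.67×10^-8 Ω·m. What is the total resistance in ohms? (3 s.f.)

1.11 Ω

Seg 1: A = π(d/2)² = π(8.4500e-04 m)² = 2.243e-06 m²
R_1 = (2.63×10^-8)(50.9)/(2.243e-06) = 0.5968 Ω
Seg 2: A = π(1.63/2 mm)² = π(8.1500e-04 m)² = 2.087e-06 m²
R_2 = (1.67×10^-8)(56.8)/(2.087e-06) = 0.4546 Ω
Seg 3: A = 7.58 mm² = 7.580e-06 m²
R_3 = (2.63×10^-8)(15.6)/(7.580e-06) = 0.05413 Ω
R_total = R_1 + R_2 + R_3 = 1.11 Ω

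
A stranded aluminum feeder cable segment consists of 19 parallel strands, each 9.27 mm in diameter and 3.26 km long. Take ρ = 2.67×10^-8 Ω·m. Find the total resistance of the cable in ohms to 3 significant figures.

0.0679 Ω

A_strand = π(4.6350e-03 m)² = 6.749e-05 m²
R_strand = ρL/A = (2.67×10^-8)(3260)/(6.749e-05) = 1.29 Ω
R_total = R_strand/N = 1.29/19 = 0.0679 Ω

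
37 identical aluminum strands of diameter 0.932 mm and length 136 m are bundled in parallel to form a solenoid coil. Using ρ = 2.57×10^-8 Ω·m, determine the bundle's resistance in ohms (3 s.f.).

0.138 Ω

A_strand = π(4.6600e-04 m)² = 6.822e-07 m²
R_strand = ρL/A = (2.57×10^-8)(136)/(6.822e-07) = 5.123 Ω
R_total = R_strand/N = 5.123/37 = 0.138 Ω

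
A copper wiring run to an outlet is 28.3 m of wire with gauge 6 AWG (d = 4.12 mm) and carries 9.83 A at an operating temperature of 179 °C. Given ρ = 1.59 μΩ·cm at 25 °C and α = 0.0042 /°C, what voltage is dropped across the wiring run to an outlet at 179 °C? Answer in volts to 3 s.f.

ρ = 1.59 μΩ·cm = 1.59×10^-8 Ω·m
A = π(4.12/2 mm)² = π(2.0600e-03 m)² = 1.333e-05 m²
R₍25₎ = ρL/A = (1.59×10^-8)(28.3)/(1.333e-05) = 0.03375 Ω
R₍179₎ = R₍25₎(1 + αΔT) = 0.03375 × (1 + 0.0042×154) = 0.05558 Ω
V = IR = 9.83 × 0.05558 = 0.546 V

0.546 V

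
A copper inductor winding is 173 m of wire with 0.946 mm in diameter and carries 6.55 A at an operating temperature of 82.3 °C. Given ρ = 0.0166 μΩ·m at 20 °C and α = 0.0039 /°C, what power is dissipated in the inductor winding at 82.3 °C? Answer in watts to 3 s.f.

218 W

ρ = 0.0166 μΩ·m = 1.66×10^-8 Ω·m
A = π(d/2)² = π(4.7300e-04 m)² = 7.029e-07 m²
R₍20₎ = ρL/A = (1.66×10^-8)(173)/(7.029e-07) = 4.086 Ω
R₍82.3₎ = R₍20₎(1 + αΔT) = 4.086 × (1 + 0.0039×62.3) = 5.079 Ω
P = I²R = (6.55)² × 5.079 = 218 W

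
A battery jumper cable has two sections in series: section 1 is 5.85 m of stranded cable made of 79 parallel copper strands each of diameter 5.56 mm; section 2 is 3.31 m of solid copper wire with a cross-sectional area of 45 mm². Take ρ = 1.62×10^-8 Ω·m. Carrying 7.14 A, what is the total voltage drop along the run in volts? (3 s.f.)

0.00886 V

Section 1: A_strand = π(2.7800e-03)² = 2.428e-05 m²; R₁ = ρL/(N·A_s) = (1.62×10^-8)(5.85)/(79×2.428e-05) = 4.941×10^-5 Ω
Section 2: A = 45 mm² = 4.500e-05 m²
R₂ = (1.62×10^-8)(3.31)/(4.500e-05) = 0.001192 Ω
R = R₁ + R₂ = 0.001241 Ω
V = IR = 7.14 × 0.001241 = 0.00886 V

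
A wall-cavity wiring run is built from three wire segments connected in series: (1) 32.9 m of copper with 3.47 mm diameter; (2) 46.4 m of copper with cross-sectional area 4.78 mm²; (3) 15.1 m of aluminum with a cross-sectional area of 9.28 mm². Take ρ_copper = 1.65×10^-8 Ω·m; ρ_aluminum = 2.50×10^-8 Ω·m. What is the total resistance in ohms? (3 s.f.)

Seg 1: A = π(d/2)² = π(1.7350e-03 m)² = 9.457e-06 m²
R_1 = (1.65×10^-8)(32.9)/(9.457e-06) = 0.0574 Ω
Seg 2: A = 4.78 mm² = 4.780e-06 m²
R_2 = (1.65×10^-8)(46.4)/(4.780e-06) = 0.1602 Ω
Seg 3: A = 9.28 mm² = 9.280e-06 m²
R_3 = (2.50×10^-8)(15.1)/(9.280e-06) = 0.04068 Ω
R_total = R_1 + R_2 + R_3 = 0.258 Ω

0.258 Ω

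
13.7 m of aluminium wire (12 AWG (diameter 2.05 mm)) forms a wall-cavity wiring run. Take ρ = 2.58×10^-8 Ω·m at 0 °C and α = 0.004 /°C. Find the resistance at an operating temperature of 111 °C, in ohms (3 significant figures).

0.155 Ω

A = π(2.05/2 mm)² = π(1.0250e-03 m)² = 3.301e-06 m²
R₍0°C₎ = ρL/A = (2.58×10^-8)(13.7)/(3.301e-06) = 0.1071 Ω
R = R₀(1 + αΔT) = 0.1071(1 + 0.004×111) = 0.155 Ω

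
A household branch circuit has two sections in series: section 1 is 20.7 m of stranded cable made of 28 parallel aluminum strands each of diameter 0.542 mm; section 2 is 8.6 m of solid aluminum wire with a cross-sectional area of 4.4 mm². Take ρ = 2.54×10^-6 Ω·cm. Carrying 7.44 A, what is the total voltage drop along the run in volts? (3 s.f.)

ρ = 2.54×10^-6 Ω·cm = 2.54×10^-8 Ω·m
Section 1: A_strand = π(2.7100e-04)² = 2.307e-07 m²; R₁ = ρL/(N·A_s) = (2.54×10^-8)(20.7)/(28×2.307e-07) = 0.08139 Ω
Section 2: A = 4.4 mm² = 4.400e-06 m²
R₂ = (2.54×10^-8)(8.6)/(4.400e-06) = 0.04965 Ω
R = R₁ + R₂ = 0.131 Ω
V = IR = 7.44 × 0.131 = 0.975 V

0.975 V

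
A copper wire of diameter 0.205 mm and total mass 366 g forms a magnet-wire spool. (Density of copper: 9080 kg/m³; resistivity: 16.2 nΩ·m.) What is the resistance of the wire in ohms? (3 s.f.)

599 Ω

ρ = 16.2 nΩ·m = 1.62×10^-8 Ω·m
A = π(d/2)² = π(1.0250e-04 m)² = 3.3006e-08 m²
L = m/(density·A) = 0.366/(9080×3.3006e-08) = 1221 m
R = ρL/A = (1.62×10^-8)(1221)/(3.3006e-08) = 599 Ω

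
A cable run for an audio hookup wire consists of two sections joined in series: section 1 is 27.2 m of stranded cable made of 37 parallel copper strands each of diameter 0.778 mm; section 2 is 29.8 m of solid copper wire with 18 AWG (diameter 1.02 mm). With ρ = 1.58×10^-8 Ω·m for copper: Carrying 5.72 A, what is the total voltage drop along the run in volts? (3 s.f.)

3.44 V

Section 1: A_strand = π(3.8900e-04)² = 4.754e-07 m²; R₁ = ρL/(N·A_s) = (1.58×10^-8)(27.2)/(37×4.754e-07) = 0.02443 Ω
Section 2: A = π(1.02/2 mm)² = π(5.1000e-04 m)² = 8.171e-07 m²
R₂ = (1.58×10^-8)(29.8)/(8.171e-07) = 0.5762 Ω
R = R₁ + R₂ = 0.6006 Ω
V = IR = 5.72 × 0.6006 = 3.44 V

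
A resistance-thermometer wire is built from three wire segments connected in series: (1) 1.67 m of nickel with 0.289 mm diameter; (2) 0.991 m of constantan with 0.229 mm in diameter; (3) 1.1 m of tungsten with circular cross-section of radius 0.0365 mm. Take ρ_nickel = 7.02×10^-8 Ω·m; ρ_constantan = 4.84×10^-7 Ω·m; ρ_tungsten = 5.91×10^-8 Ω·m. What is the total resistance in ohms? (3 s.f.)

29.0 Ω

Seg 1: A = π(d/2)² = π(1.4450e-04 m)² = 6.560e-08 m²
R_1 = (7.02×10^-8)(1.67)/(6.560e-08) = 1.787 Ω
Seg 2: A = π(d/2)² = π(1.1450e-04 m)² = 4.119e-08 m²
R_2 = (4.84×10^-7)(0.991)/(4.119e-08) = 11.65 Ω
Seg 3: A = πr² = π(3.6500e-05 m)² = 4.185e-09 m²
R_3 = (5.91×10^-8)(1.1)/(4.185e-09) = 15.53 Ω
R_total = R_1 + R_2 + R_3 = 29.0 Ω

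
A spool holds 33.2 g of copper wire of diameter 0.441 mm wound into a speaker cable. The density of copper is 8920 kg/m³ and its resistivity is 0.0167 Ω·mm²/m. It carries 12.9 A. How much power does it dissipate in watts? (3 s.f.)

ρ = 0.0167 Ω·mm²/m = 1.67×10^-8 Ω·m
A = π(d/2)² = π(2.2050e-04 m)² = 1.5275e-07 m²
L = m/(density·A) = 0.0332/(8920×1.5275e-07) = 24.37 m
R = ρL/A = (1.67×10^-8)(24.37)/(1.5275e-07) = 2.664 Ω
P = I²R = (12.9)² × 2.664 = 443 W

443 W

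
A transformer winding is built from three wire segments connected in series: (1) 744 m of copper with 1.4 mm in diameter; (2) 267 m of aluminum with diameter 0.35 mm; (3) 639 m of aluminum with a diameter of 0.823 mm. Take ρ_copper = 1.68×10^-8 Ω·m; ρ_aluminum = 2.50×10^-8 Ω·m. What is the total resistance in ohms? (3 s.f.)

Seg 1: A = π(d/2)² = π(7.0000e-04 m)² = 1.539e-06 m²
R_1 = (1.68×10^-8)(744)/(1.539e-06) = 8.12 Ω
Seg 2: A = π(d/2)² = π(1.7500e-04 m)² = 9.621e-08 m²
R_2 = (2.50×10^-8)(267)/(9.621e-08) = 69.38 Ω
Seg 3: A = π(d/2)² = π(4.1150e-04 m)² = 5.320e-07 m²
R_3 = (2.50×10^-8)(639)/(5.320e-07) = 30.03 Ω
R_total = R_1 + R_2 + R_3 = 108 Ω

108 Ω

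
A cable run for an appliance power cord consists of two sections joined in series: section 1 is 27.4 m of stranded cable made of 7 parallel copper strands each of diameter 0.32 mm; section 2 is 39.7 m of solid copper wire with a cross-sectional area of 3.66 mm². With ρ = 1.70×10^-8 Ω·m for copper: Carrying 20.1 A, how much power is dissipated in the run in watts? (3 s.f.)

409 W

Section 1: A_strand = π(1.6000e-04)² = 8.042e-08 m²; R₁ = ρL/(N·A_s) = (1.70×10^-8)(27.4)/(7×8.042e-08) = 0.8274 Ω
Section 2: A = 3.66 mm² = 3.660e-06 m²
R₂ = (1.70×10^-8)(39.7)/(3.660e-06) = 0.1844 Ω
R = R₁ + R₂ = 1.012 Ω
P = I²R = (20.1)² × 1.012 = 409 W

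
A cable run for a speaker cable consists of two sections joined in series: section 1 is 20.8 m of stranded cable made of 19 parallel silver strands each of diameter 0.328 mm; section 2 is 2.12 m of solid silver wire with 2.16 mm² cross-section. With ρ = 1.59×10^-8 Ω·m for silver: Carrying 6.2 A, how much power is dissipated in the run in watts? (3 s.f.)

Section 1: A_strand = π(1.6400e-04)² = 8.450e-08 m²; R₁ = ρL/(N·A_s) = (1.59×10^-8)(20.8)/(19×8.450e-08) = 0.206 Ω
Section 2: A = 2.16 mm² = 2.160e-06 m²
R₂ = (1.59×10^-8)(2.12)/(2.160e-06) = 0.01561 Ω
R = R₁ + R₂ = 0.2216 Ω
P = I²R = (6.2)² × 0.2216 = 8.52 W

8.52 W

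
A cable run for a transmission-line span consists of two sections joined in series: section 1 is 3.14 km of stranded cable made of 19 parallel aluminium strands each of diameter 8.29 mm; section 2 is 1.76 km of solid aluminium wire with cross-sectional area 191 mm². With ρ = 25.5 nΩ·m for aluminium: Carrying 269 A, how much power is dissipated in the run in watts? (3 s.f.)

22700 W

ρ = 25.5 nΩ·m = 2.55×10^-8 Ω·m
Section 1: A_strand = π(4.1450e-03)² = 5.398e-05 m²; R₁ = ρL/(N·A_s) = (2.55×10^-8)(3140)/(19×5.398e-05) = 0.07808 Ω
Section 2: A = 191 mm² = 1.910e-04 m²
R₂ = (2.55×10^-8)(1760)/(1.910e-04) = 0.235 Ω
R = R₁ + R₂ = 0.313 Ω
P = I²R = (269)² × 0.313 = 22700 W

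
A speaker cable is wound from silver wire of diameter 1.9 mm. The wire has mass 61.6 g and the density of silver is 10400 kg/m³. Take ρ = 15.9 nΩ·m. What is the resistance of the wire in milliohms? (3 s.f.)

ρ = 15.9 nΩ·m = 1.59×10^-8 Ω·m
A = π(d/2)² = π(9.5000e-04 m)² = 2.8353e-06 m²
L = m/(density·A) = 0.0616/(10400×2.8353e-06) = 2.089 m
R = ρL/A = (1.59×10^-8)(2.089)/(2.8353e-06) = 11.7 mΩ

11.7 mΩ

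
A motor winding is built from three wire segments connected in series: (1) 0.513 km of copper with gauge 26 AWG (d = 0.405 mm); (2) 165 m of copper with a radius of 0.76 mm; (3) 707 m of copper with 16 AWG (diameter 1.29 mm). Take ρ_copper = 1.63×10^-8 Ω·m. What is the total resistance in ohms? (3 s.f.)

Seg 1: A = π(0.405/2 mm)² = π(2.0250e-04 m)² = 1.288e-07 m²
R_1 = (1.63×10^-8)(513)/(1.288e-07) = 64.91 Ω
Seg 2: A = πr² = π(7.6000e-04 m)² = 1.815e-06 m²
R_2 = (1.63×10^-8)(165)/(1.815e-06) = 1.482 Ω
Seg 3: A = π(1.29/2 mm)² = π(6.4500e-04 m)² = 1.307e-06 m²
R_3 = (1.63×10^-8)(707)/(1.307e-06) = 8.817 Ω
R_total = R_1 + R_2 + R_3 = 75.2 Ω

75.2 Ω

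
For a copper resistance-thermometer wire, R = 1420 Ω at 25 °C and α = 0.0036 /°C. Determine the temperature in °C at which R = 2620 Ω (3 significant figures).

260 °C

R = R₀(1 + α(T − T₀)) ⇒ T = T₀ + (R/R₀ − 1)/α
T = 25 + (2620/1420 − 1)/0.0036 = 25 + (0.8451)/0.0036 = 260 °C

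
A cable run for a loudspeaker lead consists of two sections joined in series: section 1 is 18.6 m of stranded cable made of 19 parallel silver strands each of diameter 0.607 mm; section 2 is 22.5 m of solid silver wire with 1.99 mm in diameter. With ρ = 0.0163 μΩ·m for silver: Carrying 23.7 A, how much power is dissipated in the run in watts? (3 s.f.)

97.2 W

ρ = 0.0163 μΩ·m = 1.63×10^-8 Ω·m
Section 1: A_strand = π(3.0350e-04)² = 2.894e-07 m²; R₁ = ρL/(N·A_s) = (1.63×10^-8)(18.6)/(19×2.894e-07) = 0.05514 Ω
Section 2: A = π(d/2)² = π(9.9500e-04 m)² = 3.110e-06 m²
R₂ = (1.63×10^-8)(22.5)/(3.110e-06) = 0.1179 Ω
R = R₁ + R₂ = 0.1731 Ω
P = I²R = (23.7)² × 0.1731 = 97.2 W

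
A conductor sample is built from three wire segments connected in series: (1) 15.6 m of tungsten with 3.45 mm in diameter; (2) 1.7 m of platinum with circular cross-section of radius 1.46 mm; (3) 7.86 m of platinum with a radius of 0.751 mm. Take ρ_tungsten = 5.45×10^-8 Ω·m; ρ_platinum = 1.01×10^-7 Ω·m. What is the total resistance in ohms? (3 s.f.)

Seg 1: A = π(d/2)² = π(1.7250e-03 m)² = 9.348e-06 m²
R_1 = (5.45×10^-8)(15.6)/(9.348e-06) = 0.09095 Ω
Seg 2: A = πr² = π(1.4600e-03 m)² = 6.697e-06 m²
R_2 = (1.01×10^-7)(1.7)/(6.697e-06) = 0.02564 Ω
Seg 3: A = πr² = π(7.5100e-04 m)² = 1.772e-06 m²
R_3 = (1.01×10^-7)(7.86)/(1.772e-06) = 0.448 Ω
R_total = R_1 + R_2 + R_3 = 0.565 Ω

0.565 Ω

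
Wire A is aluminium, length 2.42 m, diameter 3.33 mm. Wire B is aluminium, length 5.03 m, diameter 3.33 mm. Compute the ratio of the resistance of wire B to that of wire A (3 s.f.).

R ∝ ρL/d², so R_B/R_A = (L_B/L_A)
= (5.03/2.42) = 2.08

2.08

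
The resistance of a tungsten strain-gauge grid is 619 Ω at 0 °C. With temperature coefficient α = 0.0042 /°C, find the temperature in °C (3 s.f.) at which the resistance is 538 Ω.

R = R₀(1 + α(T − T₀)) ⇒ T = T₀ + (R/R₀ − 1)/α
T = 0 + (538/619 − 1)/0.0042 = 0 + (-0.1309)/0.0042 = -31.2 °C

-31.2 °C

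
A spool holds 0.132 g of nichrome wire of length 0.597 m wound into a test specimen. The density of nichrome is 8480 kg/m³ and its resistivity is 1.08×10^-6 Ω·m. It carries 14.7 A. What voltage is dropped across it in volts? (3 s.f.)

A = m/(density·L) = 1.320×10^-4/(8480×0.597) = 2.6074e-08 m²
R = ρL/A = (1.08×10^-6)(0.597)/(2.6074e-08) = 24.73 Ω
V = IR = 14.7 × 24.73 = 364 V

364 V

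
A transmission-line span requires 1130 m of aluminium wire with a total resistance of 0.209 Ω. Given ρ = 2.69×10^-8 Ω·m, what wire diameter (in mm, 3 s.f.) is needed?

13.6 mm

A = ρL/R = (2.69×10^-8)(1130)/(0.209) = 1.454e-04 m²
d = 2√(A/π) = 1.361e-02 m = 13.6 mm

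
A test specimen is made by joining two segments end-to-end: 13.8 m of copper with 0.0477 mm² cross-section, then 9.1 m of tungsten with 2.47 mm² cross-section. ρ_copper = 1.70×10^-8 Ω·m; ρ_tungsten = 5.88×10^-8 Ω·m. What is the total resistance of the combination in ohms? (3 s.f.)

5.13 Ω

Segment 1: A = 0.0477 mm² = 4.770e-08 m²
R₁ = ρL/A = (1.70×10^-8)(13.8)/(4.770e-08) = 4.918 Ω
Segment 2: A = 2.47 mm² = 2.470e-06 m²
R₂ = (5.88×10^-8)(9.1)/(2.470e-06) = 0.2166 Ω
R = R₁ + R₂ = 5.13 Ω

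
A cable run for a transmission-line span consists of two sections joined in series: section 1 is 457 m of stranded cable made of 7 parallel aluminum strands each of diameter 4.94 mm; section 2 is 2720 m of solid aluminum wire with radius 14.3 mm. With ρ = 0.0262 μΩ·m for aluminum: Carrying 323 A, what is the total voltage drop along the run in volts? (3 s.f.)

ρ = 0.0262 μΩ·m = 2.62×10^-8 Ω·m
Section 1: A_strand = π(2.4700e-03)² = 1.917e-05 m²; R₁ = ρL/(N·A_s) = (2.62×10^-8)(457)/(7×1.917e-05) = 0.08924 Ω
Section 2: A = πr² = π(1.4300e-02 m)² = 6.424e-04 m²
R₂ = (2.62×10^-8)(2720)/(6.424e-04) = 0.1109 Ω
R = R₁ + R₂ = 0.2002 Ω
V = IR = 323 × 0.2002 = 64.7 V

64.7 V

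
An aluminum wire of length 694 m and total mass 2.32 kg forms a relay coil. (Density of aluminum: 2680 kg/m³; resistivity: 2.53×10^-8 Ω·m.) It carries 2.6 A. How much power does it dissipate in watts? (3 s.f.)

A = m/(density·L) = 2.32/(2680×694) = 1.2474e-06 m²
R = ρL/A = (2.53×10^-8)(694)/(1.2474e-06) = 14.08 Ω
P = I²R = (2.6)² × 14.08 = 95.2 W

95.2 W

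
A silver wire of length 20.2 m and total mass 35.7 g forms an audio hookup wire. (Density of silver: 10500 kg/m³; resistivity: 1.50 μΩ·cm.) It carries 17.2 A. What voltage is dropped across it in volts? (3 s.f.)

ρ = 1.50 μΩ·cm = 1.50×10^-8 Ω·m
A = m/(density·L) = 0.0357/(10500×20.2) = 1.6832e-07 m²
R = ρL/A = (1.50×10^-8)(20.2)/(1.6832e-07) = 1.8 Ω
V = IR = 17.2 × 1.8 = 31.0 V

31.0 V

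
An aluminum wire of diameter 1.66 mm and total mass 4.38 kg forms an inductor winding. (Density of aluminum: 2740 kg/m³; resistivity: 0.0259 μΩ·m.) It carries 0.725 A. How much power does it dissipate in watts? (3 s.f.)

ρ = 0.0259 μΩ·m = 2.59×10^-8 Ω·m
A = π(d/2)² = π(8.3000e-04 m)² = 2.1642e-06 m²
L = m/(density·A) = 4.38/(2740×2.1642e-06) = 738.6 m
R = ρL/A = (2.59×10^-8)(738.6)/(2.1642e-06) = 8.839 Ω
P = I²R = (0.725)² × 8.839 = 4.65 W

4.65 W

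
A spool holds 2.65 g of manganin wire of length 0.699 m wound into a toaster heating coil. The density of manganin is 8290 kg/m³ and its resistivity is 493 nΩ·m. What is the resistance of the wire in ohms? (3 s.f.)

ρ = 493 nΩ·m = 4.93×10^-7 Ω·m
A = m/(density·L) = 0.00265/(8290×0.699) = 4.5731e-07 m²
R = ρL/A = (4.93×10^-7)(0.699)/(4.5731e-07) = 0.754 Ω

0.754 Ω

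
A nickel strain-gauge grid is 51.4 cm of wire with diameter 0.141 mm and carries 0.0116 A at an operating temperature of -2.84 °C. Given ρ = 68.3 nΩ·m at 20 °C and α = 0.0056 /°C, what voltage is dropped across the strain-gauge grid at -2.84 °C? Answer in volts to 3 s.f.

0.0227 V

ρ = 68.3 nΩ·m = 6.83×10^-8 Ω·m
A = π(d/2)² = π(7.0500e-05 m)² = 1.561e-08 m²
R₍20₎ = ρL/A = (6.83×10^-8)(0.514)/(1.561e-08) = 2.248 Ω
R₍-2.84₎ = R₍20₎(1 + αΔT) = 2.248 × (1 + 0.0056×-22.8) = 1.961 Ω
V = IR = 0.0116 × 1.961 = 0.0227 V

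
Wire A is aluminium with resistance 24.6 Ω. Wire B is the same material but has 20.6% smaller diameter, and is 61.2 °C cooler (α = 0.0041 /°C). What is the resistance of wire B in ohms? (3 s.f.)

R ∝ ρL/d² with ρ ∝ (1+αΔT), so R_B/R_A = (1 − 20.6/100)⁻² × (1 − 0.0041×61.2)
= 1.586 × 0.7491 = 1.188
R_B = 1.188 × 24.6 = 29.2 Ω

29.2 Ω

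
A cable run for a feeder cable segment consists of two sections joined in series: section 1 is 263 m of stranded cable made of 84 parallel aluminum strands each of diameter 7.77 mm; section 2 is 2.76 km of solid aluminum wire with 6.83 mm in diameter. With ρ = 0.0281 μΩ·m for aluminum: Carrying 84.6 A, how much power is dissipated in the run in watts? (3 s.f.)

ρ = 0.0281 μΩ·m = 2.81×10^-8 Ω·m
Section 1: A_strand = π(3.8850e-03)² = 4.742e-05 m²; R₁ = ρL/(N·A_s) = (2.81×10^-8)(263)/(84×4.742e-05) = 0.001855 Ω
Section 2: A = π(d/2)² = π(3.4150e-03 m)² = 3.664e-05 m²
R₂ = (2.81×10^-8)(2760)/(3.664e-05) = 2.117 Ω
R = R₁ + R₂ = 2.119 Ω
P = I²R = (84.6)² × 2.119 = 15200 W

15200 W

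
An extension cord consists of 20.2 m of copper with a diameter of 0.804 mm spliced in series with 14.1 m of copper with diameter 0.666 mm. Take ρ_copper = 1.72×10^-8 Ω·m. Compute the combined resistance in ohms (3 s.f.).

1.38 Ω

Segment 1: A = π(d/2)² = π(4.0200e-04 m)² = 5.077e-07 m²
R₁ = ρL/A = (1.72×10^-8)(20.2)/(5.077e-07) = 0.6843 Ω
Segment 2: A = π(d/2)² = π(3.3300e-04 m)² = 3.484e-07 m²
R₂ = (1.72×10^-8)(14.1)/(3.484e-07) = 0.6962 Ω
R = R₁ + R₂ = 1.38 Ω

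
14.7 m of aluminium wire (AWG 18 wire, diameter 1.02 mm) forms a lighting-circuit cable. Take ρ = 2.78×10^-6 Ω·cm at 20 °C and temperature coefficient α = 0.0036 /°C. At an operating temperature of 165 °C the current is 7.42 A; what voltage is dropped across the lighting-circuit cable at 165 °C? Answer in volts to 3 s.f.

5.65 V

ρ = 2.78×10^-6 Ω·cm = 2.78×10^-8 Ω·m
A = π(1.02/2 mm)² = π(5.1000e-04 m)² = 8.171e-07 m²
R₍20₎ = ρL/A = (2.78×10^-8)(14.7)/(8.171e-07) = 0.5001 Ω
R₍165₎ = R₍20₎(1 + αΔT) = 0.5001 × (1 + 0.0036×145) = 0.7612 Ω
V = IR = 7.42 × 0.7612 = 5.65 V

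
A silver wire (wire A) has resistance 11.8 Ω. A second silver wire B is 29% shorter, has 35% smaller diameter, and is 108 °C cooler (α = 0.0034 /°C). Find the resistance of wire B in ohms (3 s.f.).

12.5 Ω

R ∝ ρL/d² with ρ ∝ (1+αΔT), so R_B/R_A = (1 − 29/100) × (1 − 35/100)⁻² × (1 − 0.0034×108)
= 0.71 × 2.367 × 0.6328 = 1.063
R_B = 1.063 × 11.8 = 12.5 Ω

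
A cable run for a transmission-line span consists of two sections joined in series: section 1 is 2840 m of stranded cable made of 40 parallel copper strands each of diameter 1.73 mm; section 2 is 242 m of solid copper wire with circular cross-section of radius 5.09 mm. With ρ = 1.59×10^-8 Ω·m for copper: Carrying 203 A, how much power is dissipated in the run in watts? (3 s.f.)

Section 1: A_strand = π(8.6500e-04)² = 2.351e-06 m²; R₁ = ρL/(N·A_s) = (1.59×10^-8)(2840)/(40×2.351e-06) = 0.4803 Ω
Section 2: A = πr² = π(5.0900e-03 m)² = 8.139e-05 m²
R₂ = (1.59×10^-8)(242)/(8.139e-05) = 0.04727 Ω
R = R₁ + R₂ = 0.5275 Ω
P = I²R = (203)² × 0.5275 = 21700 W

21700 W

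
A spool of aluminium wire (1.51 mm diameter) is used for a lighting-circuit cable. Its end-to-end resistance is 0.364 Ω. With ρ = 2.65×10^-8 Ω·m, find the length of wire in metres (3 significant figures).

24.6 m

A = π(d/2)² = π(7.5500e-04 m)² = 1.791e-06 m²
L = RA/ρ = (0.364)(1.791e-06)/(2.65×10^-8) = 24.6 m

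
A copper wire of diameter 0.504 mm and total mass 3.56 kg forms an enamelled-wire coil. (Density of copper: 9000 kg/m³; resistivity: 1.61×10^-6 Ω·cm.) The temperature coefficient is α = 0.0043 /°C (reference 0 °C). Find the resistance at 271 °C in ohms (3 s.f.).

346 Ω

ρ = 1.61×10^-6 Ω·cm = 1.61×10^-8 Ω·m
A = π(d/2)² = π(2.5200e-04 m)² = 1.9950e-07 m²
L = m/(density·A) = 3.56/(9000×1.9950e-07) = 1983 m
R = ρL/A = (1.61×10^-8)(1983)/(1.9950e-07) = 160 Ω
R(271 °C) = 160 × (1 + 0.0043×271) = 346 Ω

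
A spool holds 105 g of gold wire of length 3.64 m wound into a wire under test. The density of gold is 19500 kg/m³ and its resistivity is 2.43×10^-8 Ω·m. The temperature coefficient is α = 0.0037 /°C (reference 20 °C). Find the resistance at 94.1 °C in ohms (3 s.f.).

A = m/(density·L) = 0.105/(19500×3.64) = 1.4793e-06 m²
R = ρL/A = (2.43×10^-8)(3.64)/(1.4793e-06) = 0.05979 Ω
R(94.1 °C) = 0.05979 × (1 + 0.0037×74.1) = 0.0762 Ω

0.0762 Ω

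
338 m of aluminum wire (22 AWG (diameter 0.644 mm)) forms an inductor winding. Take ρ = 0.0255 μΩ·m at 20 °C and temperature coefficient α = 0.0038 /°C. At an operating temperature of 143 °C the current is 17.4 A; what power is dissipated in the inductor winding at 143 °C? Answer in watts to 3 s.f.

ρ = 0.0255 μΩ·m = 2.55×10^-8 Ω·m
A = π(0.644/2 mm)² = π(3.2200e-04 m)² = 3.257e-07 m²
R₍20₎ = ρL/A = (2.55×10^-8)(338)/(3.257e-07) = 26.46 Ω
R₍143₎ = R₍20₎(1 + αΔT) = 26.46 × (1 + 0.0038×123) = 38.83 Ω
P = I²R = (17.4)² × 38.83 = 11800 W

11800 W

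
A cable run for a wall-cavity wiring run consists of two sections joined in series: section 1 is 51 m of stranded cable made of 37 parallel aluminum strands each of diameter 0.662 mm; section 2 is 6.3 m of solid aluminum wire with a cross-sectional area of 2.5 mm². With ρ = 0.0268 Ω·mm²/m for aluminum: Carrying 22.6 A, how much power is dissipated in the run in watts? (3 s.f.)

89.3 W

ρ = 0.0268 Ω·mm²/m = 2.68×10^-8 Ω·m
Section 1: A_strand = π(3.3100e-04)² = 3.442e-07 m²; R₁ = ρL/(N·A_s) = (2.68×10^-8)(51)/(37×3.442e-07) = 0.1073 Ω
Section 2: A = 2.5 mm² = 2.500e-06 m²
R₂ = (2.68×10^-8)(6.3)/(2.500e-06) = 0.06754 Ω
R = R₁ + R₂ = 0.1749 Ω
P = I²R = (22.6)² × 0.1749 = 89.3 W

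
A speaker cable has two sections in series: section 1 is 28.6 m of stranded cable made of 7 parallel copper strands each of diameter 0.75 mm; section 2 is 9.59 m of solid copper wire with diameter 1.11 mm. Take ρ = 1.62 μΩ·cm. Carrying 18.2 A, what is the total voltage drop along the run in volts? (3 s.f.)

5.65 V

ρ = 1.62 μΩ·cm = 1.62×10^-8 Ω·m
Section 1: A_strand = π(3.7500e-04)² = 4.418e-07 m²; R₁ = ρL/(N·A_s) = (1.62×10^-8)(28.6)/(7×4.418e-07) = 0.1498 Ω
Section 2: A = π(d/2)² = π(5.5500e-04 m)² = 9.677e-07 m²
R₂ = (1.62×10^-8)(9.59)/(9.677e-07) = 0.1605 Ω
R = R₁ + R₂ = 0.3104 Ω
V = IR = 18.2 × 0.3104 = 5.65 V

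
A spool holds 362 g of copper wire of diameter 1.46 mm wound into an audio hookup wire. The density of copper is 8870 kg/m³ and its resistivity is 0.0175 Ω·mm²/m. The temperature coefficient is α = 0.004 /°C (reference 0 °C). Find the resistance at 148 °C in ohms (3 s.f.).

0.406 Ω

ρ = 0.0175 Ω·mm²/m = 1.75×10^-8 Ω·m
A = π(d/2)² = π(7.3000e-04 m)² = 1.6742e-06 m²
L = m/(density·A) = 0.362/(8870×1.6742e-06) = 24.38 m
R = ρL/A = (1.75×10^-8)(24.38)/(1.6742e-06) = 0.2548 Ω
R(148 °C) = 0.2548 × (1 + 0.004×148) = 0.406 Ω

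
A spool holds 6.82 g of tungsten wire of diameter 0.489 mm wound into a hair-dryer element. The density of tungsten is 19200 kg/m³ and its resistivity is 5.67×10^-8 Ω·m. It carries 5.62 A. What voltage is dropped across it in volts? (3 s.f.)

A = π(d/2)² = π(2.4450e-04 m)² = 1.8781e-07 m²
L = m/(density·A) = 0.00682/(19200×1.8781e-07) = 1.891 m
R = ρL/A = (5.67×10^-8)(1.891)/(1.8781e-07) = 0.571 Ω
V = IR = 5.62 × 0.571 = 3.21 V

3.21 V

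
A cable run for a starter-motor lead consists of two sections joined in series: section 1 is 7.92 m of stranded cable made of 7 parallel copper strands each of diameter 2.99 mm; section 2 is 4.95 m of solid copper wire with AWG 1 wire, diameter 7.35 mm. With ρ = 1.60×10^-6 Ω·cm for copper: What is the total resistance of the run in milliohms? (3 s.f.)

ρ = 1.60×10^-6 Ω·cm = 1.60×10^-8 Ω·m
Section 1: A_strand = π(1.4950e-03)² = 7.022e-06 m²; R₁ = ρL/(N·A_s) = (1.60×10^-8)(7.92)/(7×7.022e-06) = 0.002578 Ω
Section 2: A = π(7.35/2 mm)² = π(3.6750e-03 m)² = 4.243e-05 m²
R₂ = (1.60×10^-8)(4.95)/(4.243e-05) = 0.001867 Ω
R = R₁ + R₂ = 4.44 mΩ

4.44 mΩ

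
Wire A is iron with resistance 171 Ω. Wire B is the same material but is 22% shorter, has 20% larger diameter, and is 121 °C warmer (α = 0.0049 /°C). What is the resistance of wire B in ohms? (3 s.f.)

148 Ω

R ∝ ρL/d² with ρ ∝ (1+αΔT), so R_B/R_A = (1 − 22/100) × (1 + 20/100)⁻² × (1 + 0.0049×121)
= 0.78 × 0.6944 × 1.593 = 0.8628
R_B = 0.8628 × 171 = 148 Ω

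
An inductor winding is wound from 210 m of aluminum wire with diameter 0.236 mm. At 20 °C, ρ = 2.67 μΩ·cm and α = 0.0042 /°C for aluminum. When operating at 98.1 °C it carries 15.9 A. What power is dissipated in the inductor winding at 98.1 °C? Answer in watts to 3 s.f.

ρ = 2.67 μΩ·cm = 2.67×10^-8 Ω·m
A = π(d/2)² = π(1.1800e-04 m)² = 4.374e-08 m²
R₍20₎ = ρL/A = (2.67×10^-8)(210)/(4.374e-08) = 128.2 Ω
R₍98.1₎ = R₍20₎(1 + αΔT) = 128.2 × (1 + 0.0042×78.1) = 170.2 Ω
P = I²R = (15.9)² × 170.2 = 43000 W

43000 W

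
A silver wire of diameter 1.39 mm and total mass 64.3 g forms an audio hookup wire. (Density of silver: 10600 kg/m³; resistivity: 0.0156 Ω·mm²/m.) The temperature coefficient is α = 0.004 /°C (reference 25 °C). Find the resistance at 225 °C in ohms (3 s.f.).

ρ = 0.0156 Ω·mm²/m = 1.56×10^-8 Ω·m
A = π(d/2)² = π(6.9500e-04 m)² = 1.5175e-06 m²
L = m/(density·A) = 0.0643/(10600×1.5175e-06) = 3.997 m
R = ρL/A = (1.56×10^-8)(3.997)/(1.5175e-06) = 0.0411 Ω
R(225 °C) = 0.0411 × (1 + 0.004×200) = 0.0740 Ω

0.0740 Ω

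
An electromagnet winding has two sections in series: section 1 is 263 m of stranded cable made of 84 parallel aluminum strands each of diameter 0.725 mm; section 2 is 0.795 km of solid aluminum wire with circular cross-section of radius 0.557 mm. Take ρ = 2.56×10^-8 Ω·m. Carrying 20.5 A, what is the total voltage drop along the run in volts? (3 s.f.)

432 V

Section 1: A_strand = π(3.6250e-04)² = 4.128e-07 m²; R₁ = ρL/(N·A_s) = (2.56×10^-8)(263)/(84×4.128e-07) = 0.1942 Ω
Section 2: A = πr² = π(5.5700e-04 m)² = 9.747e-07 m²
R₂ = (2.56×10^-8)(795)/(9.747e-07) = 20.88 Ω
R = R₁ + R₂ = 21.07 Ω
V = IR = 20.5 × 21.07 = 432 V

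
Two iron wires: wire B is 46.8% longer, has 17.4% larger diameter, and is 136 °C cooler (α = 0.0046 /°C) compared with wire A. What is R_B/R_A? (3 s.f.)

R ∝ ρL/d² with ρ ∝ (1+αΔT), so R_B/R_A = (1 + 46.8/100) × (1 + 17.4/100)⁻² × (1 − 0.0046×136)
= 1.468 × 0.7255 × 0.3744 = 0.399

0.399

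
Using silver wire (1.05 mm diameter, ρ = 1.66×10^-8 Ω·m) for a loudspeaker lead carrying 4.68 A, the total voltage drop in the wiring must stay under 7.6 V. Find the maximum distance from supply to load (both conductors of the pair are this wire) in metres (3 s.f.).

42.4 m

A = π(d/2)² = π(5.2500e-04 m)² = 8.659e-07 m²
L_max = V_max·A/(2·ρI) = (7.6)(8.659e-07)/(2×1.66×10^-8×4.68) = 42.4 m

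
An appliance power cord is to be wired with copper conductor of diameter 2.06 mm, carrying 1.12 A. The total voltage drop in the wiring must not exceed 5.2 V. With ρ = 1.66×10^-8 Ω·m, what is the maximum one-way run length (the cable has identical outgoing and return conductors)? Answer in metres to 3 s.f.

466 m

A = π(d/2)² = π(1.0300e-03 m)² = 3.333e-06 m²
L_max = V_max·A/(2·ρI) = (5.2)(3.333e-06)/(2×1.66×10^-8×1.12) = 466 m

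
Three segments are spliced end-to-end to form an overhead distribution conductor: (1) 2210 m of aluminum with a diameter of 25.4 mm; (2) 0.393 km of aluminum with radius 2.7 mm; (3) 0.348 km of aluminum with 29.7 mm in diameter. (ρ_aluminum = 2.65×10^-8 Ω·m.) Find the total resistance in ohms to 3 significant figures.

0.584 Ω

Seg 1: A = π(d/2)² = π(1.2700e-02 m)² = 5.067e-04 m²
R_1 = (2.65×10^-8)(2210)/(5.067e-04) = 0.1156 Ω
Seg 2: A = πr² = π(2.7000e-03 m)² = 2.290e-05 m²
R_2 = (2.65×10^-8)(393)/(2.290e-05) = 0.4547 Ω
Seg 3: A = π(d/2)² = π(1.4850e-02 m)² = 6.928e-04 m²
R_3 = (2.65×10^-8)(348)/(6.928e-04) = 0.01331 Ω
R_total = R_1 + R_2 + R_3 = 0.584 Ω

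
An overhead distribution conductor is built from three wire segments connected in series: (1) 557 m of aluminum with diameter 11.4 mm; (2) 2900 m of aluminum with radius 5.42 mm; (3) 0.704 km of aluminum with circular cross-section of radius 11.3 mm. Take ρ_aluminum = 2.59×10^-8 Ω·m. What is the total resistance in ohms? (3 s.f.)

Seg 1: A = π(d/2)² = π(5.7000e-03 m)² = 1.021e-04 m²
R_1 = (2.59×10^-8)(557)/(1.021e-04) = 0.1413 Ω
Seg 2: A = πr² = π(5.4200e-03 m)² = 9.229e-05 m²
R_2 = (2.59×10^-8)(2900)/(9.229e-05) = 0.8139 Ω
Seg 3: A = πr² = π(1.1300e-02 m)² = 4.011e-04 m²
R_3 = (2.59×10^-8)(704)/(4.011e-04) = 0.04545 Ω
R_total = R_1 + R_2 + R_3 = 1.00 Ω

1.00 Ω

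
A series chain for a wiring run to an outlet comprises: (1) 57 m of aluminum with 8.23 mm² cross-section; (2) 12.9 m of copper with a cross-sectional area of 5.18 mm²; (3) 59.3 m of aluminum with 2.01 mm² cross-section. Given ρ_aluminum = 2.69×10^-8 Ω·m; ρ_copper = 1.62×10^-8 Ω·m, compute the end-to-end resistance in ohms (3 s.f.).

1.02 Ω

Seg 1: A = 8.23 mm² = 8.230e-06 m²
R_1 = (2.69×10^-8)(57)/(8.230e-06) = 0.1863 Ω
Seg 2: A = 5.18 mm² = 5.180e-06 m²
R_2 = (1.62×10^-8)(12.9)/(5.180e-06) = 0.04034 Ω
Seg 3: A = 2.01 mm² = 2.010e-06 m²
R_3 = (2.69×10^-8)(59.3)/(2.010e-06) = 0.7936 Ω
R_total = R_1 + R_2 + R_3 = 1.02 Ω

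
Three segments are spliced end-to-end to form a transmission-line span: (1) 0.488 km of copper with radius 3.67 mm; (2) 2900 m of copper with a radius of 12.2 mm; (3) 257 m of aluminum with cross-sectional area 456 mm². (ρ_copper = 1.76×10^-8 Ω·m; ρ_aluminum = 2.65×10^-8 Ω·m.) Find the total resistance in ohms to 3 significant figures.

0.327 Ω

Seg 1: A = πr² = π(3.6700e-03 m)² = 4.231e-05 m²
R_1 = (1.76×10^-8)(488)/(4.231e-05) = 0.203 Ω
Seg 2: A = πr² = π(1.2200e-02 m)² = 4.676e-04 m²
R_2 = (1.76×10^-8)(2900)/(4.676e-04) = 0.1092 Ω
Seg 3: A = 456 mm² = 4.560e-04 m²
R_3 = (2.65×10^-8)(257)/(4.560e-04) = 0.01494 Ω
R_total = R_1 + R_2 + R_3 = 0.327 Ω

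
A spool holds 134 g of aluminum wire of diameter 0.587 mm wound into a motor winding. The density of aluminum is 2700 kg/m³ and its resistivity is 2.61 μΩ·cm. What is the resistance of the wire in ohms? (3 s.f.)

ρ = 2.61 μΩ·cm = 2.61×10^-8 Ω·m
A = π(d/2)² = π(2.9350e-04 m)² = 2.7062e-07 m²
L = m/(density·A) = 0.134/(2700×2.7062e-07) = 183.4 m
R = ρL/A = (2.61×10^-8)(183.4)/(2.7062e-07) = 17.7 Ω

17.7 Ω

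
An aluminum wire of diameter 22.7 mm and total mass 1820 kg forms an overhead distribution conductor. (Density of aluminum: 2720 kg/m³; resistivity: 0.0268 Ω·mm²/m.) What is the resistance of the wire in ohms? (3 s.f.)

ρ = 0.0268 Ω·mm²/m = 2.68×10^-8 Ω·m
A = π(d/2)² = π(1.1350e-02 m)² = 4.0471e-04 m²
L = m/(density·A) = 1820/(2720×4.0471e-04) = 1653 m
R = ρL/A = (2.68×10^-8)(1653)/(4.0471e-04) = 0.109 Ω

0.109 Ω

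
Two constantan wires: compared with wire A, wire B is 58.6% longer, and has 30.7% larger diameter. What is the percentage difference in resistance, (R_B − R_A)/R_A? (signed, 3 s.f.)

-7.16%

R ∝ L/d², so R_B/R_A = (1 + 58.6/100) × (1 + 30.7/100)⁻²
= 1.586 × 0.5854 = 0.9284
(R_B − R_A)/R_A = 0.9284 − 1 = -7.16%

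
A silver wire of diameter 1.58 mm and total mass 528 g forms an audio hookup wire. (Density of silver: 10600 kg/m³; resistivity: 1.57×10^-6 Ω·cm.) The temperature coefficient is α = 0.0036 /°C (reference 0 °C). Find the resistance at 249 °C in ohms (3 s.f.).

ρ = 1.57×10^-6 Ω·cm = 1.57×10^-8 Ω·m
A = π(d/2)² = π(7.9000e-04 m)² = 1.9607e-06 m²
L = m/(density·A) = 0.528/(10600×1.9607e-06) = 25.41 m
R = ρL/A = (1.57×10^-8)(25.41)/(1.9607e-06) = 0.2034 Ω
R(249 °C) = 0.2034 × (1 + 0.0036×249) = 0.386 Ω

0.386 Ω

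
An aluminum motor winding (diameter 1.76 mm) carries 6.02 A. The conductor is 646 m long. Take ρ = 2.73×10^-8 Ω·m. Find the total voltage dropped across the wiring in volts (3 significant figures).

A = π(d/2)² = π(8.8000e-04 m)² = 2.433e-06 m²
R = ρL/A = (2.73×10^-8)(646)/(2.433e-06) = 7.249 Ω
V = IR = 6.02 × 7.249 = 43.6 V

43.6 V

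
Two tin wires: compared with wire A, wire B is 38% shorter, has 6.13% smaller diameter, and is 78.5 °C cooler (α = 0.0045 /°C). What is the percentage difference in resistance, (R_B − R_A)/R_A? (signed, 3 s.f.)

R ∝ ρL/d² with ρ ∝ (1+αΔT), so R_B/R_A = (1 − 38/100) × (1 − 6.13/100)⁻² × (1 − 0.0045×78.5)
= 0.62 × 1.135 × 0.6468 = 0.4551
(R_B − R_A)/R_A = 0.4551 − 1 = -54.5%

-54.5%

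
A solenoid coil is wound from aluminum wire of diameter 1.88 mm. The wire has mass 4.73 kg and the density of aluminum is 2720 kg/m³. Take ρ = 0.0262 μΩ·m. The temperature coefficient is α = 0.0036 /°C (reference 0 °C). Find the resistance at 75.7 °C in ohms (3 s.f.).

ρ = 0.0262 μΩ·m = 2.62×10^-8 Ω·m
A = π(d/2)² = π(9.4000e-04 m)² = 2.7759e-06 m²
L = m/(density·A) = 4.73/(2720×2.7759e-06) = 626.5 m
R = ρL/A = (2.62×10^-8)(626.5)/(2.7759e-06) = 5.913 Ω
R(75.7 °C) = 5.913 × (1 + 0.0036×75.7) = 7.52 Ω

7.52 Ω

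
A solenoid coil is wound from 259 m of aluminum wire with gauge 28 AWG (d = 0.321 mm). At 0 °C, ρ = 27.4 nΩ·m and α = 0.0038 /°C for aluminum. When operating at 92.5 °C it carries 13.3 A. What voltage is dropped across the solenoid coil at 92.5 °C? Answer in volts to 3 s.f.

ρ = 27.4 nΩ·m = 2.74×10^-8 Ω·m
A = π(0.321/2 mm)² = π(1.6050e-04 m)² = 8.093e-08 m²
R₍0₎ = ρL/A = (2.74×10^-8)(259)/(8.093e-08) = 87.69 Ω
R₍92.5₎ = R₍0₎(1 + αΔT) = 87.69 × (1 + 0.0038×92.5) = 118.5 Ω
V = IR = 13.3 × 118.5 = 1580 V

1580 V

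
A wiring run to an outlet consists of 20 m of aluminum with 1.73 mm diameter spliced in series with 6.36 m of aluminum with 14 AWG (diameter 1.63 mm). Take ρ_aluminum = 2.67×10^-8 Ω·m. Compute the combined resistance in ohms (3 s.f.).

Segment 1: A = π(d/2)² = π(8.6500e-04 m)² = 2.351e-06 m²
R₁ = ρL/A = (2.67×10^-8)(20)/(2.351e-06) = 0.2272 Ω
Segment 2: A = π(1.63/2 mm)² = π(8.1500e-04 m)² = 2.087e-06 m²
R₂ = (2.67×10^-8)(6.36)/(2.087e-06) = 0.08138 Ω
R = R₁ + R₂ = 0.309 Ω

0.309 Ω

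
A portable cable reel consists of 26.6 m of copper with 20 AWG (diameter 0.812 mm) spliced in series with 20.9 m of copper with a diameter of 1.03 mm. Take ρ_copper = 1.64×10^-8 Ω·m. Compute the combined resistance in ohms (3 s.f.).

1.25 Ω

Segment 1: A = π(0.812/2 mm)² = π(4.0600e-04 m)² = 5.178e-07 m²
R₁ = ρL/A = (1.64×10^-8)(26.6)/(5.178e-07) = 0.8424 Ω
Segment 2: A = π(d/2)² = π(5.1500e-04 m)² = 8.332e-07 m²
R₂ = (1.64×10^-8)(20.9)/(8.332e-07) = 0.4114 Ω
R = R₁ + R₂ = 1.25 Ω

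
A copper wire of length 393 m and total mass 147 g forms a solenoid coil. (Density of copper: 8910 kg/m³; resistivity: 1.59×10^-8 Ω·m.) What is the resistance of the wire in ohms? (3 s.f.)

A = m/(density·L) = 0.147/(8910×393) = 4.1980e-08 m²
R = ρL/A = (1.59×10^-8)(393)/(4.1980e-08) = 149 Ω

149 Ω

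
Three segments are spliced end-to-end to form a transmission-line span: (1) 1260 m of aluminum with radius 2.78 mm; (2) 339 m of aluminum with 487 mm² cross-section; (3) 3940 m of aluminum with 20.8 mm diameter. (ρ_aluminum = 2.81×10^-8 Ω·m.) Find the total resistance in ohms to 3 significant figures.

Seg 1: A = πr² = π(2.7800e-03 m)² = 2.428e-05 m²
R_1 = (2.81×10^-8)(1260)/(2.428e-05) = 1.458 Ω
Seg 2: A = 487 mm² = 4.870e-04 m²
R_2 = (2.81×10^-8)(339)/(4.870e-04) = 0.01956 Ω
Seg 3: A = π(d/2)² = π(1.0400e-02 m)² = 3.398e-04 m²
R_3 = (2.81×10^-8)(3940)/(3.398e-04) = 0.3258 Ω
R_total = R_1 + R_2 + R_3 = 1.80 Ω

1.80 Ω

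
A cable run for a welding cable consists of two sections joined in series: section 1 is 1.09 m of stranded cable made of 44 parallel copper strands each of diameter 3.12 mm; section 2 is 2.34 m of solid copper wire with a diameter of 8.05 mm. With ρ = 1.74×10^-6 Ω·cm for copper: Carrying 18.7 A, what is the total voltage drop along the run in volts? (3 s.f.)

ρ = 1.74×10^-6 Ω·cm = 1.74×10^-8 Ω·m
Section 1: A_strand = π(1.5600e-03)² = 7.645e-06 m²; R₁ = ρL/(N·A_s) = (1.74×10^-8)(1.09)/(44×7.645e-06) = 5.638×10^-5 Ω
Section 2: A = π(d/2)² = π(4.0250e-03 m)² = 5.090e-05 m²
R₂ = (1.74×10^-8)(2.34)/(5.090e-05) = 8.000×10^-4 Ω
R = R₁ + R₂ = 8.564×10^-4 Ω
V = IR = 18.7 × 8.564×10^-4 = 0.0160 V

0.0160 V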